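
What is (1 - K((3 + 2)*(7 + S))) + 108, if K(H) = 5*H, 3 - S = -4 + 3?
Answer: -166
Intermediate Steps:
S = 4 (S = 3 - (-4 + 3) = 3 - 1*(-1) = 3 + 1 = 4)
(1 - K((3 + 2)*(7 + S))) + 108 = (1 - 5*(3 + 2)*(7 + 4)) + 108 = (1 - 5*5*11) + 108 = (1 - 5*55) + 108 = (1 - 1*275) + 108 = (1 - 275) + 108 = -274 + 108 = -166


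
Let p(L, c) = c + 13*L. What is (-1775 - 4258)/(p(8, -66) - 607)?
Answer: 6033/569 ≈ 10.603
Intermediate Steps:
(-1775 - 4258)/(p(8, -66) - 607) = (-1775 - 4258)/((-66 + 13*8) - 607) = -6033/((-66 + 104) - 607) = -6033/(38 - 607) = -6033/(-569) = -6033*(-1/569) = 6033/569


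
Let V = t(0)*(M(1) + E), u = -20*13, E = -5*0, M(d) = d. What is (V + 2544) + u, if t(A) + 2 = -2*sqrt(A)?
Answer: 2282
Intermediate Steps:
t(A) = -2 - 2*sqrt(A)
E = 0
u = -260 (u = -1*260 = -260)
V = -2 (V = (-2 - 2*sqrt(0))*(1 + 0) = (-2 - 2*0)*1 = (-2 + 0)*1 = -2*1 = -2)
(V + 2544) + u = (-2 + 2544) - 260 = 2542 - 260 = 2282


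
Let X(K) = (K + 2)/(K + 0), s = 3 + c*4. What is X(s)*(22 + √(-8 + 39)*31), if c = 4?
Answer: 462/19 + 651*√31/19 ≈ 215.08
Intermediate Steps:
s = 19 (s = 3 + 4*4 = 3 + 16 = 19)
X(K) = (2 + K)/K
X(s)*(22 + √(-8 + 39)*31) = ((2 + 19)/19)*(22 + √(-8 + 39)*31) = ((1/19)*21)*(22 + √31*31) = 21*(22 + 31*√31)/19 = 462/19 + 651*√31/19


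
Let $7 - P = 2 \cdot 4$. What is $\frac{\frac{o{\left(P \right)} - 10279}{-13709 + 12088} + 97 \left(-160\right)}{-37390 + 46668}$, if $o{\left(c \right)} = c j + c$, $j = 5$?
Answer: $- \frac{25147635}{15039638} \approx -1.6721$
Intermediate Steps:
$P = -1$ ($P = 7 - 2 \cdot 4 = 7 - 8 = -1$)
$o{\left(c \right)} = 6 c$ ($o{\left(c \right)} = c 5 + c = 5 c + c = 6 c$)
$\frac{\frac{o{\left(P \right)} - 10279}{-13709 + 12088} + 97 \left(-160\right)}{-37390 + 46668} = \frac{\frac{6 \left(-1\right) - 10279}{-13709 + 12088} + 97 \left(-160\right)}{-37390 + 46668} = \frac{\frac{-6 - 10279}{-1621} - 15520}{9278} = \left(\left(-10285\right) \left(- \frac{1}{1621}\right) - 15520\right) \frac{1}{9278} = \left(\frac{10285}{1621} - 15520\right) \frac{1}{9278} = \left(- \frac{25147635}{1621}\right) \frac{1}{9278} = - \frac{25147635}{15039638}$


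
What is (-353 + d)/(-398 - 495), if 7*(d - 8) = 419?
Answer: 1996/6251 ≈ 0.31931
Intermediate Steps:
d = 475/7 (d = 8 + (1/7)*419 = 8 + 419/7 = 475/7 ≈ 67.857)
(-353 + d)/(-398 - 495) = (-353 + 475/7)/(-398 - 495) = -1996/7/(-893) = -1996/7*(-1/893) = 1996/6251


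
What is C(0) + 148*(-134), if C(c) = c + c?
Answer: -19832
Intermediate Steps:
C(c) = 2*c
C(0) + 148*(-134) = 2*0 + 148*(-134) = 0 - 19832 = -19832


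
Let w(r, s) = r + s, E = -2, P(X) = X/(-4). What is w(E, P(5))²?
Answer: 169/16 ≈ 10.563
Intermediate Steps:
P(X) = -X/4 (P(X) = X*(-¼) = -X/4)
w(E, P(5))² = (-2 - ¼*5)² = (-2 - 5/4)² = (-13/4)² = 169/16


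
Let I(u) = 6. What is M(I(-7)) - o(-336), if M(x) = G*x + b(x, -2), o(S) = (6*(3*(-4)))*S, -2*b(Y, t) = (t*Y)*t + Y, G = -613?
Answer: -27885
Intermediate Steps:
b(Y, t) = -Y/2 - Y*t**2/2 (b(Y, t) = -((t*Y)*t + Y)/2 = -((Y*t)*t + Y)/2 = -(Y*t**2 + Y)/2 = -(Y + Y*t**2)/2 = -Y/2 - Y*t**2/2)
o(S) = -72*S (o(S) = (6*(-12))*S = -72*S)
M(x) = -1231*x/2 (M(x) = -613*x - x*(1 + (-2)**2)/2 = -613*x - x*(1 + 4)/2 = -613*x - 1/2*x*5 = -613*x - 5*x/2 = -1231*x/2)
M(I(-7)) - o(-336) = -1231/2*6 - (-72)*(-336) = -3693 - 1*24192 = -3693 - 24192 = -27885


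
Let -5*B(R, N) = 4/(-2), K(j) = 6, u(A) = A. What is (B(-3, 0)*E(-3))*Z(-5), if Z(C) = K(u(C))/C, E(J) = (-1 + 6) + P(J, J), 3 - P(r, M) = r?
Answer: -132/25 ≈ -5.2800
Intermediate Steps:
P(r, M) = 3 - r
B(R, N) = ⅖ (B(R, N) = -4/(5*(-2)) = -4*(-1)/(5*2) = -⅕*(-2) = ⅖)
E(J) = 8 - J (E(J) = (-1 + 6) + (3 - J) = 5 + (3 - J) = 8 - J)
Z(C) = 6/C
(B(-3, 0)*E(-3))*Z(-5) = (2*(8 - 1*(-3))/5)*(6/(-5)) = (2*(8 + 3)/5)*(6*(-⅕)) = ((⅖)*11)*(-6/5) = (22/5)*(-6/5) = -132/25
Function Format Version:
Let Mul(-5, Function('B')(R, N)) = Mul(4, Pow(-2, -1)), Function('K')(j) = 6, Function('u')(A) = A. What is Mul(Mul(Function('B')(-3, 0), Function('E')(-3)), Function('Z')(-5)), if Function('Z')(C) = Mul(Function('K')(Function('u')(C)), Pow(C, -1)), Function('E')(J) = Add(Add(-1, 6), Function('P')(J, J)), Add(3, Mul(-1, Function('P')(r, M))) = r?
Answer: Rational(-132, 25) ≈ -5.2800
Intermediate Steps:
Function('P')(r, M) = Add(3, Mul(-1, r))
Function('B')(R, N) = Rational(2, 5) (Function('B')(R, N) = Mul(Rational(-1, 5), Mul(4, Pow(-2, -1))) = Mul(Rational(-1, 5), Mul(4, Rational(-1, 2))) = Mul(Rational(-1, 5), -2) = Rational(2, 5))
Function('E')(J) = Add(8, Mul(-1, J)) (Function('E')(J) = Add(Add(-1, 6), Add(3, Mul(-1, J))) = Add(5, Add(3, Mul(-1, J))) = Add(8, Mul(-1, J)))
Function('Z')(C) = Mul(6, Pow(C, -1))
Mul(Mul(Function('B')(-3, 0), Function('E')(-3)), Function('Z')(-5)) = Mul(Mul(Rational(2, 5), Add(8, Mul(-1, -3))), Mul(6, Pow(-5, -1))) = Mul(Mul(Rational(2, 5), Add(8, 3)), Mul(6, Rational(-1, 5))) = Mul(Mul(Rational(2, 5), 11), Rational(-6, 5)) = Mul(Rational(22, 5), Rational(-6, 5)) = Rational(-132, 25)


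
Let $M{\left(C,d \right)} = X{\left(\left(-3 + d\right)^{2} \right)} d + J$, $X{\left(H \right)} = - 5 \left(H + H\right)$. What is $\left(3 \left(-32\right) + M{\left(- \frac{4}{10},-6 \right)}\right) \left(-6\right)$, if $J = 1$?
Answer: $-28590$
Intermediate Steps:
$X{\left(H \right)} = - 10 H$ ($X{\left(H \right)} = - 5 \cdot 2 H = - 10 H$)
$M{\left(C,d \right)} = 1 - 10 d \left(-3 + d\right)^{2}$ ($M{\left(C,d \right)} = - 10 \left(-3 + d\right)^{2} d + 1 = - 10 d \left(-3 + d\right)^{2} + 1 = 1 - 10 d \left(-3 + d\right)^{2}$)
$\left(3 \left(-32\right) + M{\left(- \frac{4}{10},-6 \right)}\right) \left(-6\right) = \left(3 \left(-32\right) - \left(-1 - 60 \left(-3 - 6\right)^{2}\right)\right) \left(-6\right) = \left(-96 - \left(-1 - 60 \left(-9\right)^{2}\right)\right) \left(-6\right) = \left(-96 - \left(-1 - 4860\right)\right) \left(-6\right) = \left(-96 + \left(1 + 4860\right)\right) \left(-6\right) = \left(-96 + 4861\right) \left(-6\right) = 4765 \left(-6\right) = -28590$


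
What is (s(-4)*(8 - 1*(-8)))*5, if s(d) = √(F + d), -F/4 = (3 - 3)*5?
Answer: 160*I ≈ 160.0*I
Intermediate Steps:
F = 0 (F = -4*(3 - 3)*5 = -0*5 = -4*0 = 0)
s(d) = √d (s(d) = √(0 + d) = √d)
(s(-4)*(8 - 1*(-8)))*5 = (√(-4)*(8 - 1*(-8)))*5 = ((2*I)*(8 + 8))*5 = ((2*I)*16)*5 = (32*I)*5 = 160*I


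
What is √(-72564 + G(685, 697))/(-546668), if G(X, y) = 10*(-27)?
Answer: -I*√72834/546668 ≈ -0.00049368*I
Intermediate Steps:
G(X, y) = -270
√(-72564 + G(685, 697))/(-546668) = √(-72564 - 270)/(-546668) = √(-72834)*(-1/546668) = (I*√72834)*(-1/546668) = -I*√72834/546668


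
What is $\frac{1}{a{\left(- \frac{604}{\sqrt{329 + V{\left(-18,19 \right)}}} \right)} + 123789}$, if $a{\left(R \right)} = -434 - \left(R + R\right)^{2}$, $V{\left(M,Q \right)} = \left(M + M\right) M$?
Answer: $\frac{977}{119058571} \approx 8.206 \cdot 10^{-6}$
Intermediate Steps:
$V{\left(M,Q \right)} = 2 M^{2}$ ($V{\left(M,Q \right)} = 2 M M = 2 M^{2}$)
$a{\left(R \right)} = -434 - 4 R^{2}$ ($a{\left(R \right)} = -434 - \left(2 R\right)^{2} = -434 - 4 R^{2}$)
$\frac{1}{a{\left(- \frac{604}{\sqrt{329 + V{\left(-18,19 \right)}}} \right)} + 123789} = \frac{1}{\left(-434 - 4 \left(- \frac{604}{\sqrt{329 + 2 \left(-18\right)^{2}}}\right)^{2}\right) + 123789} = \frac{1}{\left(-434 - 4 \left(- \frac{604}{\sqrt{329 + 2 \cdot 324}}\right)^{2}\right) + 123789} = \frac{1}{\left(-434 - 4 \left(- \frac{604}{\sqrt{329 + 648}}\right)^{2}\right) + 123789} = \frac{1}{\left(-434 - 4 \left(- \frac{604}{\sqrt{977}}\right)^{2}\right) + 123789} = \frac{1}{\left(-434 - 4 \left(- 604 \frac{\sqrt{977}}{977}\right)^{2}\right) + 123789} = \frac{1}{\left(-434 - 4 \left(- \frac{604 \sqrt{977}}{977}\right)^{2}\right) + 123789} = \frac{1}{\left(-434 - \frac{1459264}{977}\right) + 123789} = \frac{1}{- \frac{1883282}{977} + 123789} = \frac{1}{\frac{119058571}{977}} = \frac{977}{119058571}$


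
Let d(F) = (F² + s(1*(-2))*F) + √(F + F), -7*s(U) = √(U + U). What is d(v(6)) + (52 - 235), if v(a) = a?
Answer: -147 + 2*√3 - 12*I/7 ≈ -143.54 - 1.7143*I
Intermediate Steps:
s(U) = -√2*√U/7 (s(U) = -√(U + U)/7 = -√2*√U/7)
d(F) = F² + √2*√F - 2*I*F/7 (d(F) = (F² + (-√2*√(1*(-2))/7)*F) + √(F + F) = (F² + (-√2*√(-2)/7)*F) + √(2*F) = (F² + (-√2*I*√2/7)*F) + √2*√F = (F² + (-2*I/7)*F) + √2*√F = (F² - 2*I*F/7) + √2*√F = F² + √2*√F - 2*I*F/7)
d(v(6)) + (52 - 235) = (6² + √2*√6 - 2/7*I*6) + (52 - 235) = (36 + 2*√3 - 12*I/7) - 183 = -147 + 2*√3 - 12*I/7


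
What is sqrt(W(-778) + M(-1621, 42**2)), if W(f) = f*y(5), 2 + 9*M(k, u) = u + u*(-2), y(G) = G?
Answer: 2*I*sqrt(9194)/3 ≈ 63.924*I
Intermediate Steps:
M(k, u) = -2/9 - u/9 (M(k, u) = -2/9 + (u + u*(-2))/9 = -2/9 + (u - 2*u)/9 = -2/9 + (-u)/9 = -2/9 - u/9)
W(f) = 5*f (W(f) = f*5 = 5*f)
sqrt(W(-778) + M(-1621, 42**2)) = sqrt(5*(-778) + (-2/9 - 1/9*42**2)) = sqrt(-3890 + (-2/9 - 1/9*1764)) = sqrt(-3890 + (-2/9 - 196)) = sqrt(-3890 - 1766/9) = sqrt(-36776/9) = 2*I*sqrt(9194)/3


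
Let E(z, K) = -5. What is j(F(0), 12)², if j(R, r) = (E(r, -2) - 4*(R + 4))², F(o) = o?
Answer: 194481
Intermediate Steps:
j(R, r) = (-21 - 4*R)² (j(R, r) = (-5 - 4*(R + 4))² = (-5 - 4*(4 + R))² = (-5 + (-16 - 4*R))² = (-21 - 4*R)²)
j(F(0), 12)² = ((21 + 4*0)²)² = ((21 + 0)²)² = (21²)² = 441² = 194481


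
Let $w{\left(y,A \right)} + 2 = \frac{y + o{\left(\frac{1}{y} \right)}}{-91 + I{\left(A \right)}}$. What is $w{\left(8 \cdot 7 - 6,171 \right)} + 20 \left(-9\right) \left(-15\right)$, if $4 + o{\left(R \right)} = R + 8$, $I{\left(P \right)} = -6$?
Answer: $\frac{13082599}{4850} \approx 2697.4$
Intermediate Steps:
$o{\left(R \right)} = 4 + R$ ($o{\left(R \right)} = -4 + \left(R + 8\right) = -4 + \left(8 + R\right) = 4 + R$)
$w{\left(y,A \right)} = - \frac{198}{97} - \frac{y}{97} - \frac{1}{97 y}$ ($w{\left(y,A \right)} = -2 + \frac{y + \left(4 + \frac{1}{y}\right)}{-91 - 6} = -2 + \frac{4 + y + \frac{1}{y}}{-97} = -2 + \left(4 + y + \frac{1}{y}\right) \left(- \frac{1}{97}\right) = -2 - \left(\frac{4}{97} + \frac{y}{97} + \frac{1}{97 y}\right) = - \frac{198}{97} - \frac{y}{97} - \frac{1}{97 y}$)
$w{\left(8 \cdot 7 - 6,171 \right)} + 20 \left(-9\right) \left(-15\right) = \frac{-1 + \left(8 \cdot 7 - 6\right) \left(-198 - \left(8 \cdot 7 - 6\right)\right)}{97 \left(8 \cdot 7 - 6\right)} + 20 \left(-9\right) \left(-15\right) = \frac{-1 + \left(56 - 6\right) \left(-198 - \left(56 - 6\right)\right)}{97 \left(56 - 6\right)} - -2700 = \frac{-1 + 50 \left(-198 - 50\right)}{97 \cdot 50} + 2700 = \frac{1}{97} \cdot \frac{1}{50} \left(-1 + 50 \left(-198 - 50\right)\right) + 2700 = \frac{1}{97} \cdot \frac{1}{50} \left(-1 + 50 \left(-248\right)\right) + 2700 = \frac{1}{97} \cdot \frac{1}{50} \left(-1 - 12400\right) + 2700 = \frac{1}{97} \cdot \frac{1}{50} \left(-12401\right) + 2700 = - \frac{12401}{4850} + 2700 = \frac{13082599}{4850}$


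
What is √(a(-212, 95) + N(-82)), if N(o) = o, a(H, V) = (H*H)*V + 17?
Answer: 7*√87135 ≈ 2066.3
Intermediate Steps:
a(H, V) = 17 + V*H² (a(H, V) = H²*V + 17 = V*H² + 17 = 17 + V*H²)
√(a(-212, 95) + N(-82)) = √((17 + 95*(-212)²) - 82) = √((17 + 95*44944) - 82) = √((17 + 4269680) - 82) = √(4269697 - 82) = √4269615 = 7*√87135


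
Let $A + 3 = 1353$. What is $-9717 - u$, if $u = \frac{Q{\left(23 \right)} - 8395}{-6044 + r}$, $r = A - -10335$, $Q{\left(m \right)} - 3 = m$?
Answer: $- \frac{54805228}{5641} \approx -9715.5$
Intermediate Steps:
$A = 1350$ ($A = -3 + 1353 = 1350$)
$Q{\left(m \right)} = 3 + m$
$r = 11685$ ($r = 1350 - -10335 = 1350 + 10335 = 11685$)
$u = - \frac{8369}{5641}$ ($u = \frac{\left(3 + 23\right) - 8395}{-6044 + 11685} = \frac{26 - 8395}{5641} = \left(-8369\right) \frac{1}{5641} = - \frac{8369}{5641} \approx -1.4836$)
$-9717 - u = -9717 - - \frac{8369}{5641} = -9717 + \frac{8369}{5641} = - \frac{54805228}{5641}$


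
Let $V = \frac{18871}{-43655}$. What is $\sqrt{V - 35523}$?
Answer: $\frac{2 i \sqrt{16924775414645}}{43655} \approx 188.48 i$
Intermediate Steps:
$V = - \frac{18871}{43655}$ ($V = 18871 \left(- \frac{1}{43655}\right) = - \frac{18871}{43655} \approx -0.43228$)
$\sqrt{V - 35523} = \sqrt{- \frac{18871}{43655} - 35523} = \sqrt{- \frac{1550775436}{43655}} = \frac{2 i \sqrt{16924775414645}}{43655}$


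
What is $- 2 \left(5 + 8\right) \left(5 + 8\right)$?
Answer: $-338$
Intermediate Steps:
$- 2 \left(5 + 8\right) \left(5 + 8\right) = - 2 \cdot 13 \cdot 13 = \left(-2\right) 169 = -338$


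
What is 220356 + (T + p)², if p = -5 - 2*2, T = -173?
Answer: 253480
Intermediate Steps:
p = -9 (p = -5 - 4 = -9)
220356 + (T + p)² = 220356 + (-173 - 9)² = 220356 + (-182)² = 220356 + 33124 = 253480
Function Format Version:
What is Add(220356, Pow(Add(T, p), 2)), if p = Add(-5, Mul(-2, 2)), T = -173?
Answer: 253480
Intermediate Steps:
p = -9 (p = Add(-5, -4) = -9)
Add(220356, Pow(Add(T, p), 2)) = Add(220356, Pow(Add(-173, -9), 2)) = Add(220356, Pow(-182, 2)) = Add(220356, 33124) = 253480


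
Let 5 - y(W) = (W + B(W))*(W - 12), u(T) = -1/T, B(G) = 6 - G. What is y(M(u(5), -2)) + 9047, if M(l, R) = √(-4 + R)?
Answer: 9124 - 6*I*√6 ≈ 9124.0 - 14.697*I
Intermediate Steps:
y(W) = 77 - 6*W (y(W) = 5 - (W + (6 - W))*(W - 12) = 5 - 6*(-12 + W) = 5 - (-72 + 6*W) = 5 + (72 - 6*W) = 77 - 6*W)
y(M(u(5), -2)) + 9047 = (77 - 6*√(-4 - 2)) + 9047 = (77 - 6*I*√6) + 9047 = 9124 - 6*I*√6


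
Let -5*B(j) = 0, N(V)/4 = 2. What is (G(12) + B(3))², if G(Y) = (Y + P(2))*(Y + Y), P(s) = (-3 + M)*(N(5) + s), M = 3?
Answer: 82944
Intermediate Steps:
N(V) = 8 (N(V) = 4*2 = 8)
B(j) = 0 (B(j) = -⅕*0 = 0)
P(s) = 0 (P(s) = (-3 + 3)*(8 + s) = 0*(8 + s) = 0)
G(Y) = 2*Y² (G(Y) = (Y + 0)*(Y + Y) = Y*(2*Y) = 2*Y²)
(G(12) + B(3))² = (2*12² + 0)² = (2*144 + 0)² = (288 + 0)² = 288² = 82944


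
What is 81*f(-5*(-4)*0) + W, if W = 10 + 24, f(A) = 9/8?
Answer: 1001/8 ≈ 125.13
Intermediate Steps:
f(A) = 9/8 (f(A) = 9*(⅛) = 9/8)
W = 34
81*f(-5*(-4)*0) + W = 81*(9/8) + 34 = 729/8 + 34 = 1001/8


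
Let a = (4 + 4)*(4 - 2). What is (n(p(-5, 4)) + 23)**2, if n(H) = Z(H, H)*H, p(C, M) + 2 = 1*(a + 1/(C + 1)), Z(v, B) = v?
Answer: 11512449/256 ≈ 44971.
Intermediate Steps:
a = 16 (a = 8*2 = 16)
p(C, M) = 14 + 1/(1 + C) (p(C, M) = -2 + 1*(16 + 1/(C + 1)) = -2 + 1*(16 + 1/(1 + C)) = -2 + (16 + 1/(1 + C)) = 14 + 1/(1 + C))
n(H) = H**2 (n(H) = H*H = H**2)
(n(p(-5, 4)) + 23)**2 = (((15 + 14*(-5))/(1 - 5))**2 + 23)**2 = (((15 - 70)/(-4))**2 + 23)**2 = ((-1/4*(-55))**2 + 23)**2 = ((55/4)**2 + 23)**2 = (3025/16 + 23)**2 = (3393/16)**2 = 11512449/256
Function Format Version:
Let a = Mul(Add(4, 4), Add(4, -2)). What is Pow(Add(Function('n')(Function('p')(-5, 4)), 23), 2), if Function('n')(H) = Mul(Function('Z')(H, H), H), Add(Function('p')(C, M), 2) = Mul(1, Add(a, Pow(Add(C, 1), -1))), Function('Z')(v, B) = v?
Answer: Rational(11512449, 256) ≈ 44971.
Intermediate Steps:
a = 16 (a = Mul(8, 2) = 16)
Function('p')(C, M) = Add(14, Pow(Add(1, C), -1)) (Function('p')(C, M) = Add(-2, Mul(1, Add(16, Pow(Add(C, 1), -1)))) = Add(-2, Mul(1, Add(16, Pow(Add(1, C), -1)))) = Add(-2, Add(16, Pow(Add(1, C), -1))) = Add(14, Pow(Add(1, C), -1)))
Function('n')(H) = Pow(H, 2) (Function('n')(H) = Mul(H, H) = Pow(H, 2))
Pow(Add(Function('n')(Function('p')(-5, 4)), 23), 2) = Pow(Add(Pow(Mul(Pow(Add(1, -5), -1), Add(15, Mul(14, -5))), 2), 23), 2) = Pow(Add(Pow(Mul(Pow(-4, -1), Add(15, -70)), 2), 23), 2) = Pow(Add(Pow(Mul(Rational(-1, 4), -55), 2), 23), 2) = Pow(Add(Pow(Rational(55, 4), 2), 23), 2) = Pow(Add(Rational(3025, 16), 23), 2) = Pow(Rational(3393, 16), 2) = Rational(11512449, 256)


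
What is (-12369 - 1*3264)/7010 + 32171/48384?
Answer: -265434181/169585920 ≈ -1.5652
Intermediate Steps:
(-12369 - 1*3264)/7010 + 32171/48384 = (-12369 - 3264)*(1/7010) + 32171*(1/48384) = -15633*1/7010 + 32171/48384 = -15633/7010 + 32171/48384 = -265434181/169585920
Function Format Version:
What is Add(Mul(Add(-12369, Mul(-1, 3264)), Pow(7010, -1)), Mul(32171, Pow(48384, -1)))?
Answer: Rational(-265434181, 169585920) ≈ -1.5652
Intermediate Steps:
Add(Mul(Add(-12369, Mul(-1, 3264)), Pow(7010, -1)), Mul(32171, Pow(48384, -1))) = Add(Mul(Add(-12369, -3264), Rational(1, 7010)), Mul(32171, Rational(1, 48384))) = Add(Mul(-15633, Rational(1, 7010)), Rational(32171, 48384)) = Add(Rational(-15633, 7010), Rational(32171, 48384)) = Rational(-265434181, 169585920)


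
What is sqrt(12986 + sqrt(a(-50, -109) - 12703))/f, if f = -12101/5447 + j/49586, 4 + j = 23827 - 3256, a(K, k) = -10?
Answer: -270094942*sqrt(12986 + I*sqrt(12713))/488011737 ≈ -63.071 - 0.2738*I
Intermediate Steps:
j = 20567 (j = -4 + (23827 - 3256) = -4 + 20571 = 20567)
f = -488011737/270094942 (f = -12101/5447 + 20567/49586 = -488011737/270094942 ≈ -1.8068)
sqrt(12986 + sqrt(a(-50, -109) - 12703))/f = sqrt(12986 + sqrt(-10 - 12703))/(-488011737/270094942) = sqrt(12986 + sqrt(-12713))*(-270094942/488011737) = sqrt(12986 + I*sqrt(12713))*(-270094942/488011737) = -270094942*sqrt(12986 + I*sqrt(12713))/488011737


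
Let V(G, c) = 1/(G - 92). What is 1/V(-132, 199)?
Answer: -224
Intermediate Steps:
V(G, c) = 1/(-92 + G)
1/V(-132, 199) = 1/(1/(-92 - 132)) = 1/(1/(-224)) = 1/(-1/224) = -224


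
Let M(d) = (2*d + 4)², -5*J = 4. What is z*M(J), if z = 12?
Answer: 1728/25 ≈ 69.120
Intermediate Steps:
J = -⅘ (J = -⅕*4 = -⅘ ≈ -0.80000)
M(d) = (4 + 2*d)²
z*M(J) = 12*(4*(2 - ⅘)²) = 12*(4*(6/5)²) = 12*(4*(36/25)) = 12*(144/25) = 1728/25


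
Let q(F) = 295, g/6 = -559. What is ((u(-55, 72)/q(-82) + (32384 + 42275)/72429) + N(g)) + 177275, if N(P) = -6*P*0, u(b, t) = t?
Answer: 3787783276918/21366555 ≈ 1.7728e+5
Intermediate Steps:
g = -3354 (g = 6*(-559) = -3354)
N(P) = 0
((u(-55, 72)/q(-82) + (32384 + 42275)/72429) + N(g)) + 177275 = ((72/295 + (32384 + 42275)/72429) + 0) + 177275 = ((72*(1/295) + 74659*(1/72429)) + 0) + 177275 = ((72/295 + 74659/72429) + 0) + 177275 = (27239293/21366555 + 0) + 177275 = 27239293/21366555 + 177275 = 3787783276918/21366555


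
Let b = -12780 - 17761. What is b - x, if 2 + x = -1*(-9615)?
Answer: -40154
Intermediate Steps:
x = 9613 (x = -2 - 1*(-9615) = -2 + 9615 = 9613)
b = -30541
b - x = -30541 - 1*9613 = -30541 - 9613 = -40154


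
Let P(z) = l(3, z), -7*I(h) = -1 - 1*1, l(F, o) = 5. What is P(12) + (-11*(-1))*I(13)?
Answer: 57/7 ≈ 8.1429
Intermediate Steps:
I(h) = 2/7 (I(h) = -(-1 - 1*1)/7 = -(-1 - 1)/7 = -1/7*(-2) = 2/7)
P(z) = 5
P(12) + (-11*(-1))*I(13) = 5 - 11*(-1)*(2/7) = 5 + 11*(2/7) = 5 + 22/7 = 57/7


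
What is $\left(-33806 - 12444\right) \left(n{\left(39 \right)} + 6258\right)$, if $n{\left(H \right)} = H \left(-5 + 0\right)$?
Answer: $-280413750$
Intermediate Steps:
$n{\left(H \right)} = - 5 H$ ($n{\left(H \right)} = H \left(-5\right) = - 5 H$)
$\left(-33806 - 12444\right) \left(n{\left(39 \right)} + 6258\right) = \left(-33806 - 12444\right) \left(\left(-5\right) 39 + 6258\right) = - 46250 \left(-195 + 6258\right) = \left(-46250\right) 6063 = -280413750$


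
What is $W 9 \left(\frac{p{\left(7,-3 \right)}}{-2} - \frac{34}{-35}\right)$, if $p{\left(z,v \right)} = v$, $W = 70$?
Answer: $1557$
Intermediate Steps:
$W 9 \left(\frac{p{\left(7,-3 \right)}}{-2} - \frac{34}{-35}\right) = 70 \cdot 9 \left(- \frac{3}{-2} - \frac{34}{-35}\right) = 630 \left(\left(-3\right) \left(- \frac{1}{2}\right) - - \frac{34}{35}\right) = 630 \left(\frac{3}{2} + \frac{34}{35}\right) = 630 \cdot \frac{173}{70} = 1557$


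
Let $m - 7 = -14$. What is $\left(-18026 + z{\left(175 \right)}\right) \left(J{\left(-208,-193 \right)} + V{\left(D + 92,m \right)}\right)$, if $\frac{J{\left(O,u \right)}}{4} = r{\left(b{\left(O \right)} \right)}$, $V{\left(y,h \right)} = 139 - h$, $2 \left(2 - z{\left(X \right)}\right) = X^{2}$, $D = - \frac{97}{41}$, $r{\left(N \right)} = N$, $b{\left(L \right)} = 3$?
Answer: $-5267167$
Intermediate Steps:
$m = -7$ ($m = 7 - 14 = -7$)
$D = - \frac{97}{41}$ ($D = \left(-97\right) \frac{1}{41} = - \frac{97}{41} \approx -2.3659$)
$z{\left(X \right)} = 2 - \frac{X^{2}}{2}$
$J{\left(O,u \right)} = 12$ ($J{\left(O,u \right)} = 4 \cdot 3 = 12$)
$\left(-18026 + z{\left(175 \right)}\right) \left(J{\left(-208,-193 \right)} + V{\left(D + 92,m \right)}\right) = \left(-18026 + \left(2 - \frac{175^{2}}{2}\right)\right) \left(12 + \left(139 - -7\right)\right) = \left(-18026 + \left(2 - \frac{30625}{2}\right)\right) \left(12 + \left(139 + 7\right)\right) = \left(-18026 + \left(2 - \frac{30625}{2}\right)\right) \left(12 + 146\right) = \left(-18026 - \frac{30621}{2}\right) 158 = \left(- \frac{66673}{2}\right) 158 = -5267167$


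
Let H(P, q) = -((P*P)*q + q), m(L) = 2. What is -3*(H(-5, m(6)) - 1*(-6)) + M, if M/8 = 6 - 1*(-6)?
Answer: 234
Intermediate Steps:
H(P, q) = -q - q*P² (H(P, q) = -(P²*q + q) = -(q*P² + q) = -(q + q*P²) = -q - q*P²)
M = 96 (M = 8*(6 - 1*(-6)) = 8*(6 + 6) = 8*12 = 96)
-3*(H(-5, m(6)) - 1*(-6)) + M = -3*(-1*2*(1 + (-5)²) - 1*(-6)) + 96 = -3*(-1*2*(1 + 25) + 6) + 96 = -3*(-1*2*26 + 6) + 96 = -3*(-52 + 6) + 96 = -3*(-46) + 96 = 138 + 96 = 234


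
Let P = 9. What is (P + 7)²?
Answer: 256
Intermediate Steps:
(P + 7)² = (9 + 7)² = 16² = 256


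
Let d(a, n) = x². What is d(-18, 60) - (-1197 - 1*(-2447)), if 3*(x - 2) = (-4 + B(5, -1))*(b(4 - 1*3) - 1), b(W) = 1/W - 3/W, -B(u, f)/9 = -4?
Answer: -350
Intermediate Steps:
B(u, f) = 36 (B(u, f) = -9*(-4) = 36)
b(W) = -2/W (b(W) = 1/W - 3/W = -2/W)
x = -30 (x = 2 + ((-4 + 36)*(-2/(4 - 1*3) - 1))/3 = 2 + (32*(-2/(4 - 3) - 1))/3 = 2 + (32*(-2/1 - 1))/3 = 2 + (32*(-2*1 - 1))/3 = 2 + (32*(-2 - 1))/3 = 2 + (32*(-3))/3 = 2 + (⅓)*(-96) = 2 - 32 = -30)
d(a, n) = 900 (d(a, n) = (-30)² = 900)
d(-18, 60) - (-1197 - 1*(-2447)) = 900 - (-1197 - 1*(-2447)) = 900 - (-1197 + 2447) = 900 - 1*1250 = 900 - 1250 = -350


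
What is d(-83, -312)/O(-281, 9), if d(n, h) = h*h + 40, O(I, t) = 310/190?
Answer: 1850296/31 ≈ 59687.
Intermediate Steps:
O(I, t) = 31/19 (O(I, t) = 310*(1/190) = 31/19)
d(n, h) = 40 + h² (d(n, h) = h² + 40 = 40 + h²)
d(-83, -312)/O(-281, 9) = (40 + (-312)²)/(31/19) = (40 + 97344)*(19/31) = 97384*(19/31) = 1850296/31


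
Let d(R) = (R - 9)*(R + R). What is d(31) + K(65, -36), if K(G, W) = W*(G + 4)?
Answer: -1120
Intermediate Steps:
d(R) = 2*R*(-9 + R) (d(R) = (-9 + R)*(2*R) = 2*R*(-9 + R))
K(G, W) = W*(4 + G)
d(31) + K(65, -36) = 2*31*(-9 + 31) - 36*(4 + 65) = 2*31*22 - 36*69 = 1364 - 2484 = -1120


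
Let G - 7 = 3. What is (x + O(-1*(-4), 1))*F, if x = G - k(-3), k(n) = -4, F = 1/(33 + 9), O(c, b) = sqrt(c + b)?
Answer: 1/3 + sqrt(5)/42 ≈ 0.38657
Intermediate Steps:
O(c, b) = sqrt(b + c)
F = 1/42 ≈ 0.023810
G = 10 (G = 7 + 3 = 10)
x = 14 (x = 10 - 1*(-4) = 10 + 4 = 14)
(x + O(-1*(-4), 1))*F = (14 + sqrt(1 - 1*(-4)))*(1/42) = (14 + sqrt(1 + 4))*(1/42) = (14 + sqrt(5))*(1/42) = 1/3 + sqrt(5)/42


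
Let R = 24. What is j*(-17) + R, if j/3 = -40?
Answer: 2064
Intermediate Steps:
j = -120 (j = 3*(-40) = -120)
j*(-17) + R = -120*(-17) + 24 = 2040 + 24 = 2064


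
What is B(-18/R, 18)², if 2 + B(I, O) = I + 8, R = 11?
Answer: 2304/121 ≈ 19.041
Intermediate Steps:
B(I, O) = 6 + I (B(I, O) = -2 + (I + 8) = -2 + (8 + I) = 6 + I)
B(-18/R, 18)² = (6 - 18/11)² = (48/11)² = 2304/121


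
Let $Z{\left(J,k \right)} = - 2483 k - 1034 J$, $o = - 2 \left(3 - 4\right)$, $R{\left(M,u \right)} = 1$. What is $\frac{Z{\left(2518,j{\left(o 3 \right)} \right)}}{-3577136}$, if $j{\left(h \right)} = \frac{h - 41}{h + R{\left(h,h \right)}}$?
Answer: $\frac{2591197}{3577136} \approx 0.72438$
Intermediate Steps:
$o = 2$ ($o = \left(-2\right) \left(-1\right) = 2$)
$j{\left(h \right)} = \frac{-41 + h}{1 + h}$ ($j{\left(h \right)} = \frac{h - 41}{h + 1} = \frac{-41 + h}{1 + h}$)
$\frac{Z{\left(2518,j{\left(o 3 \right)} \right)}}{-3577136} = \frac{- 2483 \frac{-41 + 2 \cdot 3}{1 + 2 \cdot 3} - 2603612}{-3577136} = \left(- 2483 \frac{-41 + 6}{1 + 6} - 2603612\right) \left(- \frac{1}{3577136}\right) = \left(- 2483 \cdot \frac{1}{7} \left(-35\right) - 2603612\right) \left(- \frac{1}{3577136}\right) = \left(\left(-2483\right) \left(-5\right) - 2603612\right) \left(- \frac{1}{3577136}\right) = \left(12415 - 2603612\right) \left(- \frac{1}{3577136}\right) = \left(-2591197\right) \left(- \frac{1}{3577136}\right) = \frac{2591197}{3577136}$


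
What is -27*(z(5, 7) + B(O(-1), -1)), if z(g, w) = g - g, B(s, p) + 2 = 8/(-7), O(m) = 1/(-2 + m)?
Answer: 594/7 ≈ 84.857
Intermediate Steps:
B(s, p) = -22/7 (B(s, p) = -2 + 8/(-7) = -2 + 8*(-⅐) = -2 - 8/7 = -22/7)
z(g, w) = 0
-27*(z(5, 7) + B(O(-1), -1)) = -27*(0 - 22/7) = -27*(-22/7) = 594/7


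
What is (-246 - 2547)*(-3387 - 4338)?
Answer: 21575925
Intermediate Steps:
(-246 - 2547)*(-3387 - 4338) = -2793*(-7725) = 21575925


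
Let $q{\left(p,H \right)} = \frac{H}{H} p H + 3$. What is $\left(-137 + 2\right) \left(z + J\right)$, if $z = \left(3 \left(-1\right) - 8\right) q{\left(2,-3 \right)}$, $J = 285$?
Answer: $-42930$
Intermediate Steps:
$q{\left(p,H \right)} = 3 + H p$ ($q{\left(p,H \right)} = 1 p H + 3 = p H + 3 = H p + 3 = 3 + H p$)
$z = 33$ ($z = \left(3 \left(-1\right) - 8\right) \left(3 - 6\right) = \left(-3 - 8\right) \left(3 - 6\right) = \left(-11\right) \left(-3\right) = 33$)
$\left(-137 + 2\right) \left(z + J\right) = \left(-137 + 2\right) \left(33 + 285\right) = \left(-135\right) 318 = -42930$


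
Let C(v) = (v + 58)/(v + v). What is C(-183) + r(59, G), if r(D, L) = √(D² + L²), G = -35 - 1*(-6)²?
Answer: 125/366 + √8522 ≈ 92.656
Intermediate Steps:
C(v) = (58 + v)/(2*v) (C(v) = (58 + v)/((2*v)) = (58 + v)*(1/(2*v)) = (58 + v)/(2*v))
G = -71 (G = -35 - 1*36 = -35 - 36 = -71)
C(-183) + r(59, G) = (½)*(58 - 183)/(-183) + √(59² + (-71)²) = (½)*(-1/183)*(-125) + √(3481 + 5041) = 125/366 + √8522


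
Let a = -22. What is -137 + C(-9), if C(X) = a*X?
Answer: 61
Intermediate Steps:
C(X) = -22*X
-137 + C(-9) = -137 - 22*(-9) = -137 + 198 = 61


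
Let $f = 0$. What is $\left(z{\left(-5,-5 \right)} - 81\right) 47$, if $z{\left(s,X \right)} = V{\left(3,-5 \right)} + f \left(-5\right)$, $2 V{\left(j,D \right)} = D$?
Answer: $- \frac{7849}{2} \approx -3924.5$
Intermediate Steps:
$V{\left(j,D \right)} = \frac{D}{2}$
$z{\left(s,X \right)} = - \frac{5}{2}$ ($z{\left(s,X \right)} = \frac{1}{2} \left(-5\right) + 0 \left(-5\right) = - \frac{5}{2} + 0 = - \frac{5}{2}$)
$\left(z{\left(-5,-5 \right)} - 81\right) 47 = \left(- \frac{5}{2} - 81\right) 47 = \left(- \frac{167}{2}\right) 47 = - \frac{7849}{2}$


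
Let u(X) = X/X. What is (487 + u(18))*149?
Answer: 72712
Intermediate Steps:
u(X) = 1
(487 + u(18))*149 = (487 + 1)*149 = 488*149 = 72712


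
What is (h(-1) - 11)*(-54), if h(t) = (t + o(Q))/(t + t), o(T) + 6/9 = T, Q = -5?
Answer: 414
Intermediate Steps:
o(T) = -⅔ + T
h(t) = (-17/3 + t)/(2*t) (h(t) = (t + (-⅔ - 5))/(t + t) = (t - 17/3)/((2*t)) = (-17/3 + t)*(1/(2*t)) = (-17/3 + t)/(2*t))
(h(-1) - 11)*(-54) = ((⅙)*(-17 + 3*(-1))/(-1) - 11)*(-54) = ((⅙)*(-1)*(-17 - 3) - 11)*(-54) = ((⅙)*(-1)*(-20) - 11)*(-54) = (10/3 - 11)*(-54) = -23/3*(-54) = 414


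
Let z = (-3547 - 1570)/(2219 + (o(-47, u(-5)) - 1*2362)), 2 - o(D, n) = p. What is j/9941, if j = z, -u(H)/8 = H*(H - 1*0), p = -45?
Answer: 5117/954336 ≈ 0.0053618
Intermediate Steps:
u(H) = -8*H**2 (u(H) = -8*H*(H - 1*0) = -8*H*(H + 0) = -8*H*H = -8*H**2)
o(D, n) = 47 (o(D, n) = 2 - 1*(-45) = 2 + 45 = 47)
z = 5117/96 (z = (-3547 - 1570)/(2219 + (47 - 1*2362)) = -5117/(2219 + (47 - 2362)) = -5117/(2219 - 2315) = -5117/(-96) = -5117*(-1/96) = 5117/96 ≈ 53.302)
j = 5117/96 ≈ 53.302
j/9941 = (5117/96)/9941 = (5117/96)*(1/9941) = 5117/954336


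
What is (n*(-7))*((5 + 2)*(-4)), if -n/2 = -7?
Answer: 2744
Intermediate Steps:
n = 14 (n = -2*(-7) = 14)
(n*(-7))*((5 + 2)*(-4)) = (14*(-7))*((5 + 2)*(-4)) = -686*(-4) = -98*(-28) = 2744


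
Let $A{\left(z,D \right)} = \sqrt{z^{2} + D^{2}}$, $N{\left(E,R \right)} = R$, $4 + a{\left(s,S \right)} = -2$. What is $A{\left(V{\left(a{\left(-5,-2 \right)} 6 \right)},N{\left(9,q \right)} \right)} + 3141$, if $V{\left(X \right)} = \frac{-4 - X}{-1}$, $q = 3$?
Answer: $3141 + \sqrt{1033} \approx 3173.1$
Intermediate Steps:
$a{\left(s,S \right)} = -6$ ($a{\left(s,S \right)} = -4 - 2 = -6$)
$V{\left(X \right)} = 4 + X$ ($V{\left(X \right)} = \left(-4 - X\right) \left(-1\right) = 4 + X$)
$A{\left(z,D \right)} = \sqrt{D^{2} + z^{2}}$
$A{\left(V{\left(a{\left(-5,-2 \right)} 6 \right)},N{\left(9,q \right)} \right)} + 3141 = \sqrt{3^{2} + \left(4 - 36\right)^{2}} + 3141 = \sqrt{9 + \left(4 - 36\right)^{2}} + 3141 = \sqrt{9 + \left(-32\right)^{2}} + 3141 = \sqrt{9 + 1024} + 3141 = \sqrt{1033} + 3141 = 3141 + \sqrt{1033}$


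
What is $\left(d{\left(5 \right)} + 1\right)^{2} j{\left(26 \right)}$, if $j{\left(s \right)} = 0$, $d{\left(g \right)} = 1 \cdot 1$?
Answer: $0$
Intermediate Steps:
$d{\left(g \right)} = 1$
$\left(d{\left(5 \right)} + 1\right)^{2} j{\left(26 \right)} = \left(1 + 1\right)^{2} \cdot 0 = 2^{2} \cdot 0 = 4 \cdot 0 = 0$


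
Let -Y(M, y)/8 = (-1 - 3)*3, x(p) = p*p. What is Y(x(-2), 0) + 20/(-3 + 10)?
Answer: 692/7 ≈ 98.857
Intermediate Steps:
x(p) = p²
Y(M, y) = 96 (Y(M, y) = -8*(-1 - 3)*3 = -(-32)*3 = -8*(-12) = 96)
Y(x(-2), 0) + 20/(-3 + 10) = 96 + 20/(-3 + 10) = 96 + 20/7 = 692/7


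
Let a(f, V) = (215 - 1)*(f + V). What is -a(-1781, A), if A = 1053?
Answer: 155792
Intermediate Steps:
a(f, V) = 214*V + 214*f (a(f, V) = 214*(V + f) = 214*V + 214*f)
-a(-1781, A) = -(214*1053 + 214*(-1781)) = -(225342 - 381134) = -1*(-155792) = 155792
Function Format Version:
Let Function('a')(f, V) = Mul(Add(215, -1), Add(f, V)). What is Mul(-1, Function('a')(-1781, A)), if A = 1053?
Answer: 155792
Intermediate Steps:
Function('a')(f, V) = Add(Mul(214, V), Mul(214, f)) (Function('a')(f, V) = Mul(214, Add(V, f)) = Add(Mul(214, V), Mul(214, f)))
Mul(-1, Function('a')(-1781, A)) = Mul(-1, Add(Mul(214, 1053), Mul(214, -1781))) = Mul(-1, Add(225342, -381134)) = Mul(-1, -155792) = 155792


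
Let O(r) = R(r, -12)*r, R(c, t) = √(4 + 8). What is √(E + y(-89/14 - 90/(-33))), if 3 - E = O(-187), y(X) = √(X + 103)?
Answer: √(71148 + 154*√2356662 + 8869784*√3)/154 ≈ 25.705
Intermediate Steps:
R(c, t) = 2*√3 (R(c, t) = √12 = 2*√3)
y(X) = √(103 + X)
O(r) = 2*r*√3 (O(r) = (2*√3)*r = 2*r*√3)
E = 3 + 374*√3 (E = 3 - 2*(-187)*√3 = 3 - (-374)*√3 = 3 + 374*√3 ≈ 650.79)
√(E + y(-89/14 - 90/(-33))) = √((3 + 374*√3) + √(103 + (-89/14 - 90/(-33)))) = √((3 + 374*√3) + √(103 + (-89*1/14 - 90*(-1/33)))) = √((3 + 374*√3) + √(103 + (-89/14 + 30/11))) = √((3 + 374*√3) + √(103 - 559/154)) = √((3 + 374*√3) + √(15303/154)) = √((3 + 374*√3) + √2356662/154) = √(3 + 374*√3 + √2356662/154)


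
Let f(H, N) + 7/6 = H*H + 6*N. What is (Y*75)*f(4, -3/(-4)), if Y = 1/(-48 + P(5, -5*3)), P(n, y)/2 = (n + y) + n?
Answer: -25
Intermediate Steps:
f(H, N) = -7/6 + H² + 6*N (f(H, N) = -7/6 + (H*H + 6*N) = -7/6 + (H² + 6*N) = -7/6 + H² + 6*N)
P(n, y) = 2*y + 4*n (P(n, y) = 2*((n + y) + n) = 2*(y + 2*n) = 2*y + 4*n)
Y = -1/58 (Y = 1/(-48 + (2*(-5*3) + 4*5)) = 1/(-48 + (2*(-15) + 20)) = 1/(-48 + (-30 + 20)) = 1/(-48 - 10) = 1/(-58) = -1/58 ≈ -0.017241)
(Y*75)*f(4, -3/(-4)) = (-1/58*75)*(-7/6 + 4² + 6*(-3/(-4))) = -75*(-7/6 + 16 + 6*(-3*(-¼)))/58 = -75*(-7/6 + 16 + 6*(¾))/58 = -75*(-7/6 + 16 + 9/2)/58 = -75/58*58/3 = -25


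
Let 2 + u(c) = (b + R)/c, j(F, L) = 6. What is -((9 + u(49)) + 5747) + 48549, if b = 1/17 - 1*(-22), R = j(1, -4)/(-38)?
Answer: 677309391/15827 ≈ 42795.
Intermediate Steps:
R = -3/19 (R = 6/(-38) = 6*(-1/38) = -3/19 ≈ -0.15789)
b = 375/17 (b = 1*(1/17) + 22 = 1/17 + 22 = 375/17 ≈ 22.059)
u(c) = -2 + 7074/(323*c) (u(c) = -2 + (375/17 - 3/19)/c = -2 + 7074/(323*c))
-((9 + u(49)) + 5747) + 48549 = -((9 + (-2 + (7074/323)/49)) + 5747) + 48549 = -((9 + (-2 + (7074/323)*(1/49))) + 5747) + 48549 = -((9 + (-2 + 7074/15827)) + 5747) + 48549 = -((9 - 24580/15827) + 5747) + 48549 = -(117863/15827 + 5747) + 48549 = -1*91075632/15827 + 48549 = -91075632/15827 + 48549 = 677309391/15827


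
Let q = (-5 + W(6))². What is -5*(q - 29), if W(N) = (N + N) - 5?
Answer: 125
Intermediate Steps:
W(N) = -5 + 2*N (W(N) = 2*N - 5 = -5 + 2*N)
q = 4 (q = (-5 + (-5 + 2*6))² = (-5 + (-5 + 12))² = (-5 + 7)² = 2² = 4)
-5*(q - 29) = -5*(4 - 29) = -5*(-25) = 125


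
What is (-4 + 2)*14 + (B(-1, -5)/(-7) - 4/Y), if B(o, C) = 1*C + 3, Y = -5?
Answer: -942/35 ≈ -26.914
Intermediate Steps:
B(o, C) = 3 + C (B(o, C) = C + 3 = 3 + C)
(-4 + 2)*14 + (B(-1, -5)/(-7) - 4/Y) = (-4 + 2)*14 + ((3 - 5)/(-7) - 4/(-5)) = -2*14 + (-2*(-⅐) - 4*(-⅕)) = -28 + (2/7 + ⅘) = -28 + 38/35 = -942/35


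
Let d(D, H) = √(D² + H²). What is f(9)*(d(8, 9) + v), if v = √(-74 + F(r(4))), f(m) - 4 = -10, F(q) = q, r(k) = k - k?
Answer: -6*√145 - 6*I*√74 ≈ -72.25 - 51.614*I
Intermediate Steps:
r(k) = 0
f(m) = -6 (f(m) = 4 - 10 = -6)
v = I*√74 (v = √(-74 + 0) = √(-74) = I*√74 ≈ 8.6023*I)
f(9)*(d(8, 9) + v) = -6*(√(8² + 9²) + I*√74) = -6*(√(64 + 81) + I*√74) = -6*(√145 + I*√74) = -6*√145 - 6*I*√74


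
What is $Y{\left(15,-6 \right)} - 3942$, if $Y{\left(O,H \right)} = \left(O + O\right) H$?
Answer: $-4122$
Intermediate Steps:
$Y{\left(O,H \right)} = 2 H O$ ($Y{\left(O,H \right)} = 2 O H = 2 H O$)
$Y{\left(15,-6 \right)} - 3942 = 2 \left(-6\right) 15 - 3942 = -180 - 3942 = -4122$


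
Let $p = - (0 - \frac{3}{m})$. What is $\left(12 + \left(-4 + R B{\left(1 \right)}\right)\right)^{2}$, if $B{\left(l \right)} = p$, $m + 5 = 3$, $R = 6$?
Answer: $1$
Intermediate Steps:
$m = -2$ ($m = -5 + 3 = -2$)
$p = - \frac{3}{2}$ ($p = - (0 - \frac{3}{-2}) = - (0 - - \frac{3}{2}) = - (0 + \frac{3}{2}) = \left(-1\right) \frac{3}{2} = - \frac{3}{2} \approx -1.5$)
$B{\left(l \right)} = - \frac{3}{2}$
$\left(12 + \left(-4 + R B{\left(1 \right)}\right)\right)^{2} = \left(12 + \left(-4 + 6 \left(- \frac{3}{2}\right)\right)\right)^{2} = \left(12 - 13\right)^{2} = \left(-1\right)^{2} = 1$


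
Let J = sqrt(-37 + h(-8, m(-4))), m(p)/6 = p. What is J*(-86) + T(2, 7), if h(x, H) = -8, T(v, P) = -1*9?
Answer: -9 - 258*I*sqrt(5) ≈ -9.0 - 576.91*I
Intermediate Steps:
T(v, P) = -9
m(p) = 6*p
J = 3*I*sqrt(5) (J = sqrt(-37 - 8) = sqrt(-45) = 3*I*sqrt(5) ≈ 6.7082*I)
J*(-86) + T(2, 7) = (3*I*sqrt(5))*(-86) - 9 = -258*I*sqrt(5) - 9 = -9 - 258*I*sqrt(5)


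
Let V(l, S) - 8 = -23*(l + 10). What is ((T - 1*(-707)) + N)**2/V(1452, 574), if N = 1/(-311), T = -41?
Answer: -42900765625/3251566578 ≈ -13.194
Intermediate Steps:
V(l, S) = -222 - 23*l (V(l, S) = 8 - 23*(l + 10) = 8 - 23*(10 + l) = 8 + (-230 - 23*l) = -222 - 23*l)
N = -1/311 ≈ -0.0032154
((T - 1*(-707)) + N)**2/V(1452, 574) = ((-41 - 1*(-707)) - 1/311)**2/(-222 - 23*1452) = ((-41 + 707) - 1/311)**2/(-222 - 33396) = (666 - 1/311)**2/(-33618) = (207125/311)**2*(-1/33618) = (42900765625/96721)*(-1/33618) = -42900765625/3251566578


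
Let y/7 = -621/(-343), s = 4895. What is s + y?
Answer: 240476/49 ≈ 4907.7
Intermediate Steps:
y = 621/49 (y = 7*(-621/(-343)) = 7*(-621*(-1/343)) = 7*(621/343) = 621/49 ≈ 12.673)
s + y = 4895 + 621/49 = 240476/49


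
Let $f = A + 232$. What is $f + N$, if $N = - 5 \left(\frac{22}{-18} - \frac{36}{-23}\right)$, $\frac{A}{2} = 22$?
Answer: $\frac{56777}{207} \approx 274.29$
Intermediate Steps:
$A = 44$ ($A = 2 \cdot 22 = 44$)
$N = - \frac{355}{207}$ ($N = - 5 \left(22 \left(- \frac{1}{18}\right) - - \frac{36}{23}\right) = - 5 \left(- \frac{11}{9} + \frac{36}{23}\right) = \left(-5\right) \frac{71}{207} = - \frac{355}{207} \approx -1.715$)
$f = 276$ ($f = 44 + 232 = 276$)
$f + N = 276 - \frac{355}{207} = \frac{56777}{207}$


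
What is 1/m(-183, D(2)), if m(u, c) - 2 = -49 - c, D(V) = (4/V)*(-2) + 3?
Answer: -1/46 ≈ -0.021739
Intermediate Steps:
D(V) = 3 - 8/V (D(V) = -8/V + 3 = 3 - 8/V)
m(u, c) = -47 - c (m(u, c) = 2 + (-49 - c) = -47 - c)
1/m(-183, D(2)) = 1/(-47 - (3 - 8/2)) = 1/(-47 - (3 - 8*½)) = 1/(-47 - (3 - 4)) = 1/(-47 - 1*(-1)) = 1/(-47 + 1) = 1/(-46) = -1/46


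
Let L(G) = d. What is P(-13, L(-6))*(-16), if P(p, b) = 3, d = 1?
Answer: -48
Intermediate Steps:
L(G) = 1
P(-13, L(-6))*(-16) = 3*(-16) = -48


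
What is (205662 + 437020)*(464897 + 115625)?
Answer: 373091040004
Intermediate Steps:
(205662 + 437020)*(464897 + 115625) = 642682*580522 = 373091040004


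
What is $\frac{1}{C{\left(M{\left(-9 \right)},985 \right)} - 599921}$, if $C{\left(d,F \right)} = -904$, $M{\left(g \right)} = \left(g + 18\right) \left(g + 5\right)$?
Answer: $- \frac{1}{600825} \approx -1.6644 \cdot 10^{-6}$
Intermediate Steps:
$M{\left(g \right)} = \left(5 + g\right) \left(18 + g\right)$ ($M{\left(g \right)} = \left(18 + g\right) \left(5 + g\right) = \left(5 + g\right) \left(18 + g\right)$)
$\frac{1}{C{\left(M{\left(-9 \right)},985 \right)} - 599921} = \frac{1}{-904 - 599921} = \frac{1}{-600825} = - \frac{1}{600825}$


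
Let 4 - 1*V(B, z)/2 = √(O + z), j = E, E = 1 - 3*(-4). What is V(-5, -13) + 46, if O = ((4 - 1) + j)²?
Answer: 54 - 18*√3 ≈ 22.823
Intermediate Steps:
E = 13 (E = 1 + 12 = 13)
j = 13
O = 256 (O = ((4 - 1) + 13)² = (3 + 13)² = 16² = 256)
V(B, z) = 8 - 2*√(256 + z)
V(-5, -13) + 46 = (8 - 2*√(256 - 13)) + 46 = (8 - 18*√3) + 46 = 54 - 18*√3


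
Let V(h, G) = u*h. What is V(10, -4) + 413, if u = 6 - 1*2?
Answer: 453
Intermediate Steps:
u = 4 (u = 6 - 2 = 4)
V(h, G) = 4*h
V(10, -4) + 413 = 4*10 + 413 = 40 + 413 = 453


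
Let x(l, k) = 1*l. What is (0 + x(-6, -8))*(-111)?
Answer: 666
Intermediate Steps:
x(l, k) = l
(0 + x(-6, -8))*(-111) = (0 - 6)*(-111) = -6*(-111) = 666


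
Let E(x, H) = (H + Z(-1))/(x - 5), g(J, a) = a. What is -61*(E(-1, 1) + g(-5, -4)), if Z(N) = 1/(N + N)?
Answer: 2989/12 ≈ 249.08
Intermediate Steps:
Z(N) = 1/(2*N)
E(x, H) = (-1/2 + H)/(-5 + x) (E(x, H) = (H + (1/2)/(-1))/(x - 5) = (H + (1/2)*(-1))/(-5 + x) = (H - 1/2)/(-5 + x) = (-1/2 + H)/(-5 + x))
-61*(E(-1, 1) + g(-5, -4)) = -61*((-1/2 + 1)/(-5 - 1) - 4) = -61*((1/2)/(-6) - 4) = -61*(-1/6*1/2 - 4) = -61*(-1/12 - 4) = -61*(-49/12) = 2989/12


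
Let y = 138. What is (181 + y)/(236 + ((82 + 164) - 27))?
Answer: 319/455 ≈ 0.70110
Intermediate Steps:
(181 + y)/(236 + ((82 + 164) - 27)) = (181 + 138)/(236 + ((82 + 164) - 27)) = 319/(236 + (246 - 27)) = 319/(236 + 219) = 319/455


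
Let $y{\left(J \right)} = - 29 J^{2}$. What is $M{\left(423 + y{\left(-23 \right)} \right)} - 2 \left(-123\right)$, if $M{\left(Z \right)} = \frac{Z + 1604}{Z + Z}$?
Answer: $\frac{3676485}{14918} \approx 246.45$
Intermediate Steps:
$M{\left(Z \right)} = \frac{1604 + Z}{2 Z}$
$M{\left(423 + y{\left(-23 \right)} \right)} - 2 \left(-123\right) = \frac{1604 + \left(423 - 29 \left(-23\right)^{2}\right)}{2 \left(423 - 29 \left(-23\right)^{2}\right)} - 2 \left(-123\right) = \frac{1604 + \left(423 - 15341\right)}{2 \left(423 - 15341\right)} - -246 = \frac{1604 + \left(423 - 15341\right)}{2 \left(423 - 15341\right)} + 246 = \frac{1604 - 14918}{2 \left(-14918\right)} + 246 = \frac{1}{2} \left(- \frac{1}{14918}\right) \left(-13314\right) + 246 = \frac{6657}{14918} + 246 = \frac{3676485}{14918}$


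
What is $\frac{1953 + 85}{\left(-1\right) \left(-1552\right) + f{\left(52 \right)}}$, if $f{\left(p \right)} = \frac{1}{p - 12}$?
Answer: $\frac{81520}{62081} \approx 1.3131$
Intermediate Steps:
$f{\left(p \right)} = \frac{1}{-12 + p}$
$\frac{1953 + 85}{\left(-1\right) \left(-1552\right) + f{\left(52 \right)}} = \frac{1953 + 85}{\left(-1\right) \left(-1552\right) + \frac{1}{-12 + 52}} = \frac{2038}{1552 + \frac{1}{40}} = \frac{2038}{\frac{62081}{40}} = 2038 \cdot \frac{40}{62081} = \frac{81520}{62081}$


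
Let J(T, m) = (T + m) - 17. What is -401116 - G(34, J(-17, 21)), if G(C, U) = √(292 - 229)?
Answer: -401116 - 3*√7 ≈ -4.0112e+5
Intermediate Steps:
J(T, m) = -17 + T + m
G(C, U) = 3*√7 (G(C, U) = √63 = 3*√7)
-401116 - G(34, J(-17, 21)) = -401116 - 3*√7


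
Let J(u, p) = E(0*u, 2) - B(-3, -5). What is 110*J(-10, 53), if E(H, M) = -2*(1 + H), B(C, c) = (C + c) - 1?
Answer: 770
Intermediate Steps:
B(C, c) = -1 + C + c
E(H, M) = -2 - 2*H
J(u, p) = 7 (J(u, p) = (-2 - 0*u) - (-1 - 3 - 5) = (-2 - 2*0) - 1*(-9) = (-2 + 0) + 9 = -2 + 9 = 7)
110*J(-10, 53) = 110*7 = 770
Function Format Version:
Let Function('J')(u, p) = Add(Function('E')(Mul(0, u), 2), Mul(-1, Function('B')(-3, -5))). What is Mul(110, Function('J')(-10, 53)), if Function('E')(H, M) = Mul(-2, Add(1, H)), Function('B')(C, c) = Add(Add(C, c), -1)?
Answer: 770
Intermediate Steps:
Function('B')(C, c) = Add(-1, C, c)
Function('E')(H, M) = Add(-2, Mul(-2, H))
Function('J')(u, p) = 7 (Function('J')(u, p) = Add(Add(-2, Mul(-2, Mul(0, u))), Mul(-1, Add(-1, -3, -5))) = Add(Add(-2, Mul(-2, 0)), Mul(-1, -9)) = Add(Add(-2, 0), 9) = Add(-2, 9) = 7)
Mul(110, Function('J')(-10, 53)) = Mul(110, 7) = 770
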